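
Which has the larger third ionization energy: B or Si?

Consider each +2 ion: B²⁺ still has 1 valence electron; Si²⁺ still has 2 valence electrons.
All are still removing valence electrons, so compare the +2 ions as you would atoms: IE_3 generally rises across a period (higher Z_eff) and falls down a group (larger shell), subject to the usual subshell exceptions.
Valence configurations: B²⁺ [He]2s¹, Si²⁺ [Ne]3s².
The numbers (kJ/mol): B 3660, Si 3232.
Hence IE_3: Si < B.

B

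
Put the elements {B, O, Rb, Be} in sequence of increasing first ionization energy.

Rb < B < Be < O

Be is in period 2, group 2; B is in period 2, group 13; O is in period 2, group 16; Rb is in period 5, group 1.
Removing the outermost electron gets harder across a period and easier down a group.
These span different periods and groups, so the two trends combine.
B > Rb: both effects reinforce here, so B is clearly the higher of the two.
Be > B: this pair runs against the simple trend — see the exception note.
O > Be: O lies to the right of Be in period 2, so the across-period effect alone puts O higher.
Note the exception: Be has a higher first ionization energy than B, contrary to the simple trend — removing B's lone 2p electron is easier than breaking Be's filled 2s².
Tabulated first ionization energy (kJ/mol): Be 900, B 801, O 1314, Rb 403.
So from lowest to highest: Rb < B < Be < O.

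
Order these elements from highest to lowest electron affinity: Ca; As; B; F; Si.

B is in period 2, group 13; F is in period 2, group 17; Si is in period 3, group 14; Ca is in period 4, group 2; As is in period 4, group 15.
Adding an electron releases more energy for atoms nearer the top right (short of the noble gases).
These span different periods and groups, so the two trends combine.
B > Ca: relative to Ca, both the across-period and down-group shifts push B's electron affinity up.
As > B: period and group pull opposite ways; the across-period shift dominates (78 vs 27 kJ/mol).
Si > As: period and group pull opposite ways; the down-group shift dominates (134 vs 78 kJ/mol).
F > Si: relative to Si, both the across-period and down-group shifts push F's electron affinity up.
For reference (kJ/mol): B 27, F 328, Si 134, Ca 2, As 78.
So from highest to lowest: F > Si > As > B > Ca.

F, Si, As, B, Ca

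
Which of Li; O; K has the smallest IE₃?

K

Consider each +2 ion: Li²⁺ is already 1 electron into the core; O²⁺ still has 4 valence electrons; K²⁺ is already 1 electron into the core.
Usually core removal costs more than valence removal, but here the competition is close: a tightly held n=2 valence electron can cost more to remove than an n=3 core electron, so the actual values have to decide it.
Approximate IE_3 values (kJ/mol): Li 11815, O 5300, K 4420.
Overall IE_3 order: K < O < Li.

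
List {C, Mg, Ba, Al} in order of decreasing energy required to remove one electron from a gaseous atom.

C > Mg > Al > Ba

C is in period 2, group 14; Mg is in period 3, group 2; Al is in period 3, group 13; Ba is in period 6, group 2.
First ionization energy rises across a period (greater Z_eff holds electrons more tightly) and falls down a group (valence electrons are farther from the nucleus).
Neither a single period nor a single group — weigh both effects.
Al > Ba: both effects reinforce here, so Al is clearly the higher of the two.
Mg > Al: this pair runs against the simple trend — see the exception note.
C > Mg: both effects reinforce here, so C is clearly the higher of the two.
Note the exception: Mg has a higher first ionization energy than Al, contrary to the simple trend — Al's single 3p electron is easier to remove than one from Mg's filled 3s².
Tabulated first ionization energy (kJ/mol): C 1086, Mg 738, Al 578, Ba 503.
So from highest to lowest: C > Mg > Al > Ba.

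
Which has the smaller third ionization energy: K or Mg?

K

After 2 electrons have been removed, what remains? K²⁺ is already 1 electron into the core; Mg²⁺ is the bare [Ne] core.
All of these are removing an electron from a noble-gas core or deeper; the smaller core (lower principal quantum number) is held far more tightly, and within a period the higher nuclear charge binds the same core more tightly.
Approximate IE_3 values (kJ/mol): K 4420, Mg 7733.
Hence IE_3: K < Mg.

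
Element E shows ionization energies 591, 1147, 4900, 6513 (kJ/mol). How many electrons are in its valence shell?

2

Look for the largest jump between consecutive ionization energies: IE3/IE2 ≈ 4.3, far larger than any earlier ratio.
That jump marks the point where a core electron is being removed. So the atom has 2 valence electrons.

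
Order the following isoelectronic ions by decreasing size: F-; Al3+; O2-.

All of these have 10 electrons, so size is governed by nuclear charge alone: the more protons, the stronger the pull on the same electron cloud, and the smaller the ion.
Nuclear charges: Al3+ (Z=13), F- (Z=9), O2- (Z=8).
Largest to smallest: O2- > F- > Al3+.

O2- > F- > Al3+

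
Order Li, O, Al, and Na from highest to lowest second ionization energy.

After 1 electron has been removed, what remains? Li⁺ is the bare [He] core; O⁺ still has 5 valence electrons; Al⁺ still has 2 valence electrons; Na⁺ is the bare [Ne] core.
Core electrons are held far more tightly than valence electrons, so Na and Li top the IE_2 order.
Valence configurations: O⁺ [He]2s²2p³, Al⁺ [Ne]3s².
The numbers (kJ/mol): Li 7298, O 3388, Al 1817, Na 4562.
Hence IE_2: Al < O < Na < Li.

Li > Na > O > Al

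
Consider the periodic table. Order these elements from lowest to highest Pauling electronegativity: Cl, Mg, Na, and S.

Na is in period 3, group 1; Mg is in period 3, group 2; S is in period 3, group 16; Cl is in period 3, group 17.
Smaller atoms with higher effective nuclear charge are more electronegative.
All lie in period 3, so electronegativity increases left to right.
So from lowest to highest: Na < Mg < S < Cl.

Na < Mg < S < Cl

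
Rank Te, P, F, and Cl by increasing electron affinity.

EA tends to increase across a period and decrease down a group, though the pattern is less regular than for IE or radius.
Neither a single period nor a single group — weigh both effects.
Te > P: period and group pull opposite ways; the across-period shift dominates (190 vs 72 kJ/mol).
F > Te: relative to Te, both the across-period and down-group shifts push F's electron affinity up.
Cl > F: this pair runs against the simple trend — see the exception note.
Note the exception: Cl has a higher electron affinity than F, contrary to the simple trend — F's small 2p subshell makes the incoming electron feel strong e⁻–e⁻ repulsion, so Cl actually releases more energy on gaining an electron.
For reference (kJ/mol): F 328, P 72, Cl 349, Te 190.
So from lowest to highest: P < Te < F < Cl.

P < Te < F < Cl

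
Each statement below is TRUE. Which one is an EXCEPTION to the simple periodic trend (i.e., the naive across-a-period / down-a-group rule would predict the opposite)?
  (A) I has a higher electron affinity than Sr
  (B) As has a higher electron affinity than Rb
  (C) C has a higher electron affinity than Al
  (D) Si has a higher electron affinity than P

(D)

The general trend: electron affinity increases across a period and decreases down a group.
(A) I (period 5, group 17) vs Sr (period 5, group 2): the stated order agrees with the simple trend.
(B) As (period 4, group 15) vs Rb (period 5, group 1): the stated order agrees with the simple trend.
(C) C (period 2, group 14) vs Al (period 3, group 13): the stated order agrees with the simple trend.
(D) Si (period 3, group 14) vs P (period 3, group 15): the stated order contradicts the simple trend.
The exception is (D): adding an electron to P's half-filled 3p³ is unfavourable, so Si (3p²) has the more exothermic EA.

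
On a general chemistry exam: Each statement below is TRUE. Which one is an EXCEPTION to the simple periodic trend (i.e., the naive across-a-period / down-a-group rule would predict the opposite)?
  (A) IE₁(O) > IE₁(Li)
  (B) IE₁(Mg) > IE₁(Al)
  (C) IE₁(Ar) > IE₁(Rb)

The general trend: first ionization energy increases across a period and decreases down a group.
(A) O (period 2, group 16) vs Li (period 2, group 1): the stated order agrees with the simple trend.
(B) Mg (period 3, group 2) vs Al (period 3, group 13): the stated order contradicts the simple trend.
(C) Ar (period 3, group 18) vs Rb (period 5, group 1): the stated order agrees with the simple trend.
The exception is (B): Al's single 3p electron is easier to remove than one from Mg's filled 3s².

(B)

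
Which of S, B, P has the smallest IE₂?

P

IE_2 is the cost of taking one more electron from the +1 cation: S⁺ still has 5 valence electrons; B⁺ still has 2 valence electrons; P⁺ still has 4 valence electrons.
All are still removing valence electrons, so compare the +1 ions as you would atoms: IE_2 generally rises across a period (higher Z_eff) and falls down a group (larger shell), subject to the usual subshell exceptions.
Valence configurations: S⁺ [Ne]3s²3p³, B⁺ [He]2s², P⁺ [Ne]3s²3p².
Tabulated IE_2 (kJ/mol): S 2252, B 2427, P 1907.
Putting it together, IE_2: P < S < B.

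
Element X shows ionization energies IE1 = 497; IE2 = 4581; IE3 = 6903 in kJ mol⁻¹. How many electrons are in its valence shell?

1

Look for the largest jump between consecutive ionization energies: IE2/IE1 ≈ 9.2, far larger than any earlier ratio.
That jump marks the point where a core electron is being removed. So the atom has 1 valence electron.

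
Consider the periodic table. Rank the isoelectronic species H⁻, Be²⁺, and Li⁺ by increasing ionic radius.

Be²⁺ < Li⁺ < H⁻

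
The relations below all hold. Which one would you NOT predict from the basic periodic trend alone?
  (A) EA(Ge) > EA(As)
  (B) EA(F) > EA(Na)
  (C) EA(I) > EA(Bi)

(A)

The general trend: electron affinity increases across a period and decreases down a group.
(A) Ge (period 4, group 14) vs As (period 4, group 15): the stated order contradicts the simple trend.
(B) F (period 2, group 17) vs Na (period 3, group 1): the stated order agrees with the simple trend.
(C) I (period 5, group 17) vs Bi (period 6, group 15): the stated order agrees with the simple trend.
The exception is (A): adding an electron to As's half-filled 4p³ is unfavourable, so Ge (4p²) has the more exothermic EA.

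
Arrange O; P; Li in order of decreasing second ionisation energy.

Li, O, P

After 1 electron has been removed, what remains? O⁺ still has 5 valence electrons; P⁺ still has 4 valence electrons; Li⁺ is the bare [He] core.
Breaking into a closed-shell core is much more expensive than removing a leftover valence electron — Li has the largest IE_2 here.
Valence configurations: O⁺ [He]2s²2p³, P⁺ [Ne]3s²3p².
Approximate IE_2 values (kJ/mol): O 3388, P 1907, Li 7298.
Hence IE_2: P < O < Li.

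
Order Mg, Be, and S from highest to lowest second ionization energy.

Consider each +1 ion: Mg⁺ still has 1 valence electron; Be⁺ still has 1 valence electron; S⁺ still has 5 valence electrons.
All are still removing valence electrons, so compare the +1 ions as you would atoms: IE_2 generally rises across a period (higher Z_eff) and falls down a group (larger shell), subject to the usual subshell exceptions.
Valence configurations: Mg⁺ [Ne]3s¹, Be⁺ [He]2s¹, S⁺ [Ne]3s²3p³.
The numbers (kJ/mol): Mg 1451, Be 1757, S 2252.
Overall IE_2 order: Mg < Be < S.

S, Be, Mg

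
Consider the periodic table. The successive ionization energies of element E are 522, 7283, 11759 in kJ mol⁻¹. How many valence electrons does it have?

Look for the largest jump between consecutive ionization energies: IE2/IE1 ≈ 14.0, far larger than any earlier ratio.
That jump marks the point where a core electron is being removed. So the atom has 1 valence electron.

1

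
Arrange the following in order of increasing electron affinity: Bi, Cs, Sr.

Sr, Cs, Bi

Sr is in period 5, group 2; Cs is in period 6, group 1; Bi is in period 6, group 15.
EA tends to increase across a period and decrease down a group, though the pattern is less regular than for IE or radius.
Neither a single period nor a single group — weigh both effects.
Cs > Sr: this pair runs against the simple trend — see the exception note.
Bi > Cs: Bi lies to the right of Cs in period 6, so the across-period effect alone puts Bi higher.
Note the exception: Cs has a higher electron affinity than Sr, contrary to the simple trend — adding an electron to Sr (ns²) has to open a new, higher-energy np subshell, which is unfavourable.
For reference (kJ/mol): Sr 5, Cs 46, Bi 91.
So from lowest to highest: Sr < Cs < Bi.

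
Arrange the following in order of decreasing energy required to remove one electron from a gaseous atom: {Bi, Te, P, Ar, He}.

He > Ar > P > Te > Bi

Removing the outermost electron gets harder across a period and easier down a group.
These span different periods and groups, so the two trends combine.
Te > Bi: both effects reinforce here, so Te is clearly the higher of the two.
P > Te: period and group pull opposite ways; the down-group shift dominates (1012 vs 869 kJ/mol).
Ar > P: both are in period 3; the period trend gives Ar the larger value.
He > Ar: they share group 18; the group trend gives He the larger value.
Approximate values (kJ/mol): He 2372, P 1012, Ar 1521, Te 869, Bi 703.
So from highest to lowest: He > Ar > P > Te > Bi.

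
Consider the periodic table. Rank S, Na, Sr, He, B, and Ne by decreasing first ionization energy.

He is in period 1, group 18; B is in period 2, group 13; Ne is in period 2, group 18; Na is in period 3, group 1; S is in period 3, group 16; Sr is in period 5, group 2.
First ionization energy rises across a period (greater Z_eff holds electrons more tightly) and falls down a group (valence electrons are farther from the nucleus).
These span different periods and groups, so the two trends combine.
Sr > Na: the two effects oppose for this pair; the across-period effect wins (550 vs 496 kJ/mol).
B > Sr: relative to Sr, both the across-period and down-group shifts push B's first ionization energy up.
S > B: the two effects oppose for this pair; the across-period effect wins (1000 vs 801 kJ/mol).
Ne > S: relative to S, both the across-period and down-group shifts push Ne's first ionization energy up.
He > Ne: He sits above Ne in group 18, so the down-group effect alone puts He higher.
For reference (kJ/mol): He 2372, B 801, Ne 2081, Na 496, S 1000, Sr 550.
So from highest to lowest: He > Ne > S > B > Sr > Na.

He > Ne > S > B > Sr > Na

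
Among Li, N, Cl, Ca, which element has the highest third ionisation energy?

After 2 electrons have been removed, what remains? Li²⁺ is already 1 electron into the core; N²⁺ still has 3 valence electrons; Cl²⁺ still has 5 valence electrons; Ca²⁺ is the bare [Ar] core.
Core electrons are held far more tightly than valence electrons, so Ca and Li top the IE_3 order.
Valence configurations: N²⁺ [He]2s²2p¹, Cl²⁺ [Ne]3s²3p³.
Approximate IE_3 values (kJ/mol): Li 11815, N 4578, Cl 3822, Ca 4912.
Putting it together, IE_3: Cl < N < Ca < Li.

Li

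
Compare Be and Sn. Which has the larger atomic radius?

Moving right in a period, electrons are added to the same shell under a stronger nuclear pull, so atoms get smaller; moving down, a new shell is opened and atoms get larger.
These span different periods and groups, so the two trends combine.
Sn > Be: period and group pull opposite ways; the down-group shift dominates (140 vs 102 pm).
Tabulated atomic radius (pm): Be 102, Sn 140.
So Sn has the larger atomic radius (Sn > Be).

Sn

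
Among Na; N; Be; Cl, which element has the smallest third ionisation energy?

After 2 electrons have been removed, what remains? Na²⁺ is already 1 electron into the core; N²⁺ still has 3 valence electrons; Be²⁺ is the bare [He] core; Cl²⁺ still has 5 valence electrons.
Pulling an electron out of a noble-gas core costs far more than removing a remaining valence electron, so Na and Be sit at the high end of IE_3.
Valence configurations: N²⁺ [He]2s²2p¹, Cl²⁺ [Ne]3s²3p³.
Tabulated IE_3 (kJ/mol): Na 6910, N 4578, Be 14849, Cl 3822.
Hence IE_3: Cl < N < Na < Be.

Cl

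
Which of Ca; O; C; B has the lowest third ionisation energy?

B

Consider each +2 ion: Ca²⁺ is the bare [Ar] core; O²⁺ still has 4 valence electrons; C²⁺ still has 2 valence electrons; B²⁺ still has 1 valence electron.
Usually core removal costs more than valence removal, but here the competition is close: a tightly held n=2 valence electron can cost more to remove than an n=3 core electron, so the actual values have to decide it.
Valence configurations: O²⁺ [He]2s²2p², C²⁺ [He]2s², B²⁺ [He]2s¹.
Approximate IE_3 values (kJ/mol): Ca 4912, O 5300, C 4620, B 3660.
Hence IE_3: B < C < Ca < O.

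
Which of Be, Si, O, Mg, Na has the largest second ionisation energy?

Na

IE_2 is the cost of taking one more electron from the +1 cation: Be⁺ still has 1 valence electron; Si⁺ still has 3 valence electrons; O⁺ still has 5 valence electrons; Mg⁺ still has 1 valence electron; Na⁺ is the bare [Ne] core.
Breaking into a closed-shell core is much more expensive than removing a leftover valence electron — Na has the largest IE_2 here.
Valence configurations: Be⁺ [He]2s¹, Si⁺ [Ne]3s²3p¹, O⁺ [He]2s²2p³, Mg⁺ [Ne]3s¹.
The numbers (kJ/mol): Be 1757, Si 1577, O 3388, Mg 1451, Na 4562.
So the second ionization energies run Mg < Si < Be < O < Na.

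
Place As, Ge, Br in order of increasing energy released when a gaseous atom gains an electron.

As < Ge < Br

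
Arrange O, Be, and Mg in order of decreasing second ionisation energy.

Consider each +1 ion: O⁺ still has 5 valence electrons; Be⁺ still has 1 valence electron; Mg⁺ still has 1 valence electron.
All are still removing valence electrons, so compare the +1 ions as you would atoms: IE_2 generally rises across a period (higher Z_eff) and falls down a group (larger shell), subject to the usual subshell exceptions.
Valence configurations: O⁺ [He]2s²2p³, Be⁺ [He]2s¹, Mg⁺ [Ne]3s¹.
Tabulated IE_2 (kJ/mol): O 3388, Be 1757, Mg 1451.
So the second ionization energies run Mg < Be < O.

O > Be > Mg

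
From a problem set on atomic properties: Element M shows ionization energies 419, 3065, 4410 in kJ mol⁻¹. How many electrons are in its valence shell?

1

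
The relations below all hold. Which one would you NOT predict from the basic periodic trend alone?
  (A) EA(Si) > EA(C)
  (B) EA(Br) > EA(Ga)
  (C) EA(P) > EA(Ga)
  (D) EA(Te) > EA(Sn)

The general trend: electron affinity increases across a period and decreases down a group.
(A) Si (period 3, group 14) vs C (period 2, group 14): the stated order contradicts the simple trend.
(B) Br (period 4, group 17) vs Ga (period 4, group 13): the stated order agrees with the simple trend.
(C) P (period 3, group 15) vs Ga (period 4, group 13): the stated order agrees with the simple trend.
(D) Te (period 5, group 16) vs Sn (period 5, group 14): the stated order agrees with the simple trend.
The exception is (A): Si's larger, more diffuse 3p orbitals accept an added electron slightly more readily than C's compact 2p.

(A)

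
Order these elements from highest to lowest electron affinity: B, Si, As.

B is in period 2, group 13; Si is in period 3, group 14; As is in period 4, group 15.
EA tends to increase across a period and decrease down a group, though the pattern is less regular than for IE or radius.
These sit on a diagonal, where the across-period and down-group effects partly cancel.
As > B: the two effects oppose for this pair; the across-period effect wins (78 vs 27 kJ/mol).
Si > As: the two effects oppose for this pair; the down-group effect wins (134 vs 78 kJ/mol).
Tabulated electron affinity (kJ/mol): B 27, Si 134, As 78.
So from highest to lowest: Si > As > B.

Si, As, B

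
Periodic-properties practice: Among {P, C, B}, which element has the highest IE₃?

C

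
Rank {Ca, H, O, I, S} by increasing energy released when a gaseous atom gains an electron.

Ca < H < O < S < I

H is in period 1, group 1; O is in period 2, group 16; S is in period 3, group 16; Ca is in period 4, group 2; I is in period 5, group 17.
Atoms with high Z_eff and room in the valence shell (especially the halogens) have the most exothermic electron affinities.
Here both period and group differ, so the two effects have to be weighed against each other.
H > Ca: the two effects oppose for this pair; the down-group effect wins (73 vs 2 kJ/mol).
O > H: period and group pull opposite ways; the across-period shift dominates (141 vs 73 kJ/mol).
S > O: this pair runs against the simple trend — see the exception note.
I > S: period and group pull opposite ways; the across-period shift dominates (295 vs 200 kJ/mol).
Note the exception: S has a higher electron affinity than O, contrary to the simple trend — the compact 2p subshell of O repels the added electron more than S's larger 3p does.
For reference (kJ/mol): H 73, O 141, S 200, Ca 2, I 295.
So from lowest to highest: Ca < H < O < S < I.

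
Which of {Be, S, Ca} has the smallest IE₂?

Ca

Consider each +1 ion: Be⁺ still has 1 valence electron; S⁺ still has 5 valence electrons; Ca⁺ still has 1 valence electron.
All are still removing valence electrons, so compare the +1 ions as you would atoms: IE_2 generally rises across a period (higher Z_eff) and falls down a group (larger shell), subject to the usual subshell exceptions.
Valence configurations: Be⁺ [He]2s¹, S⁺ [Ne]3s²3p³, Ca⁺ [Ar]4s¹.
The numbers (kJ/mol): Be 1757, S 2252, Ca 1145.
Hence IE_2: Ca < Be < S.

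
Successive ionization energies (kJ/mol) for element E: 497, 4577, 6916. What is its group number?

Group 1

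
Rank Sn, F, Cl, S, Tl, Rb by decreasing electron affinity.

Cl, F, S, Sn, Rb, Tl

F is in period 2, group 17; S is in period 3, group 16; Cl is in period 3, group 17; Rb is in period 5, group 1; Sn is in period 5, group 14; Tl is in period 6, group 13.
Electron affinity generally becomes more exothermic across a period toward the halogens and less exothermic down a group.
Here both period and group differ, so the two effects have to be weighed against each other.
Rb > Tl: the two effects oppose for this pair; the down-group effect wins (47 vs 19 kJ/mol).
Sn > Rb: both are in period 5; the period trend gives Sn the larger value.
S > Sn: relative to Sn, both the across-period and down-group shifts push S's electron affinity up.
F > S: both effects reinforce here, so F is clearly the higher of the two.
Cl > F: this pair runs against the simple trend — see the exception note.
Note the exception: Cl has a higher electron affinity than F, contrary to the simple trend — F's small 2p subshell makes the incoming electron feel strong e⁻–e⁻ repulsion, so Cl actually releases more energy on gaining an electron.
Tabulated electron affinity (kJ/mol): F 328, S 200, Cl 349, Rb 47, Sn 107, Tl 19.
So from highest to lowest: Cl > F > S > Sn > Rb > Tl.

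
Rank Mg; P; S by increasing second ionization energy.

Mg < P < S

Consider each +1 ion: Mg⁺ still has 1 valence electron; P⁺ still has 4 valence electrons; S⁺ still has 5 valence electrons.
All are still removing valence electrons, so compare the +1 ions as you would atoms: IE_2 generally rises across a period (higher Z_eff) and falls down a group (larger shell), subject to the usual subshell exceptions.
Valence configurations: Mg⁺ [Ne]3s¹, P⁺ [Ne]3s²3p², S⁺ [Ne]3s²3p³.
Tabulated IE_2 (kJ/mol): Mg 1451, P 1907, S 2252.
Hence IE_2: Mg < P < S.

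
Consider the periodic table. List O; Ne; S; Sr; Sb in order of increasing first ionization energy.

Sr < Sb < S < O < Ne

First ionization energy rises across a period (greater Z_eff holds electrons more tightly) and falls down a group (valence electrons are farther from the nucleus).
Here both period and group differ, so the two effects have to be weighed against each other.
Sb > Sr: both are in period 5; the period trend gives Sb the larger value.
S > Sb: relative to Sb, both the across-period and down-group shifts push S's first ionization energy up.
O > S: O sits above S in group 16, so the down-group effect alone puts O higher.
Ne > O: both are in period 2; the period trend gives Ne the larger value.
Approximate values (kJ/mol): O 1314, Ne 2081, S 1000, Sr 550, Sb 831.
So from lowest to highest: Sr < Sb < S < O < Ne.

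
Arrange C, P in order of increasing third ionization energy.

P, C

Consider each +2 ion: C²⁺ still has 2 valence electrons; P²⁺ still has 3 valence electrons.
All are still removing valence electrons, so compare the +2 ions as you would atoms: IE_3 generally rises across a period (higher Z_eff) and falls down a group (larger shell), subject to the usual subshell exceptions.
Valence configurations: C²⁺ [He]2s², P²⁺ [Ne]3s²3p¹.
The numbers (kJ/mol): C 4620, P 2914.
Hence IE_3: P < C.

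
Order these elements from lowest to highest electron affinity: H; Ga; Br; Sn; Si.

Ga, H, Sn, Si, Br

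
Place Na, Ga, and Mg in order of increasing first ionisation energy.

IE₁ increases left→right with effective nuclear charge and decreases top→bottom as the valence shell moves farther out.
These span different periods and groups, so the two trends combine.
Ga > Na: the two effects oppose for this pair; the across-period effect wins (579 vs 496 kJ/mol).
Mg > Ga: the two effects oppose for this pair; the down-group effect wins (738 vs 579 kJ/mol).
For reference (kJ/mol): Na 496, Mg 738, Ga 579.
So from lowest to highest: Na < Ga < Mg.

Na < Ga < Mg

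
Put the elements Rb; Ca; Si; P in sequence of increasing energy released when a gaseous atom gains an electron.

Ca, Rb, P, Si

Adding an electron releases more energy for atoms nearer the top right (short of the noble gases).
These span different periods and groups, so the two trends combine.
Rb > Ca: this pair runs against the simple trend — see the exception note.
P > Rb: both effects reinforce here, so P is clearly the higher of the two.
Si > P: this pair runs against the simple trend — see the exception note.
Note the exception: Rb has a higher electron affinity than Ca, contrary to the simple trend — adding an electron to Ca (ns²) has to open a new, higher-energy np subshell, which is unfavourable.
Note the exception: Si has a higher electron affinity than P, contrary to the simple trend — adding an electron to P's half-filled 3p³ is unfavourable, so Si (3p²) has the more exothermic EA.
Approximate values (kJ/mol): Si 134, P 72, Ca 2, Rb 47.
So from lowest to highest: Ca < Rb < P < Si.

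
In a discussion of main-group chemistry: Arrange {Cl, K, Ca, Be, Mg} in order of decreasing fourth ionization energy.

Be > Mg > Ca > K > Cl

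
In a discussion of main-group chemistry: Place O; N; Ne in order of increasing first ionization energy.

O < N < Ne

N is in period 2, group 15; O is in period 2, group 16; Ne is in period 2, group 18.
IE₁ increases left→right with effective nuclear charge and decreases top→bottom as the valence shell moves farther out.
All lie in period 2; the across-period trend (first ionization energy increases left to right) applies, with the exception below.
Note the exception: N has a higher first ionization energy than O, contrary to the simple trend — pairing an electron in O's 2p⁴ costs repulsion energy, so O ionizes more easily than half-filled N (2p³).
Approximate values (kJ/mol): N 1402, O 1314, Ne 2081.
So from lowest to highest: O < N < Ne.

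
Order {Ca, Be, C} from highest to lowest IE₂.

After 1 electron has been removed, what remains? Ca⁺ still has 1 valence electron; Be⁺ still has 1 valence electron; C⁺ still has 3 valence electrons.
All are still removing valence electrons, so compare the +1 ions as you would atoms: IE_2 generally rises across a period (higher Z_eff) and falls down a group (larger shell), subject to the usual subshell exceptions.
Valence configurations: Ca⁺ [Ar]4s¹, Be⁺ [He]2s¹, C⁺ [He]2s²2p¹.
Tabulated IE_2 (kJ/mol): Ca 1145, Be 1757, C 2353.
Overall IE_2 order: Ca < Be < C.

C > Be > Ca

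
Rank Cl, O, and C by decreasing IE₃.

O > C > Cl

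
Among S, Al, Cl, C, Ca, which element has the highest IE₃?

Ca

Consider each +2 ion: S²⁺ still has 4 valence electrons; Al²⁺ still has 1 valence electron; Cl²⁺ still has 5 valence electrons; C²⁺ still has 2 valence electrons; Ca²⁺ is the bare [Ar] core.
Pulling an electron out of a noble-gas core costs far more than removing a remaining valence electron, so Ca sits at the high end of IE_3.
Valence configurations: S²⁺ [Ne]3s²3p², Al²⁺ [Ne]3s¹, Cl²⁺ [Ne]3s²3p³, C²⁺ [He]2s².
The numbers (kJ/mol): S 3357, Al 2745, Cl 3822, C 4620, Ca 4912.
So the third ionization energies run Al < S < Cl < C < Ca.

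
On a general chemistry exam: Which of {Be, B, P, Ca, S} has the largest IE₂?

B

Consider each +1 ion: Be⁺ still has 1 valence electron; B⁺ still has 2 valence electrons; P⁺ still has 4 valence electrons; Ca⁺ still has 1 valence electron; S⁺ still has 5 valence electrons.
All are still removing valence electrons, so compare the +1 ions as you would atoms: IE_2 generally rises across a period (higher Z_eff) and falls down a group (larger shell), subject to the usual subshell exceptions.
Valence configurations: Be⁺ [He]2s¹, B⁺ [He]2s², P⁺ [Ne]3s²3p², Ca⁺ [Ar]4s¹, S⁺ [Ne]3s²3p³.
The numbers (kJ/mol): Be 1757, B 2427, P 1907, Ca 1145, S 2252.
Overall IE_2 order: Ca < Be < P < S < B.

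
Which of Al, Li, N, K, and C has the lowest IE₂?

Al

Consider each +1 ion: Al⁺ still has 2 valence electrons; Li⁺ is the bare [He] core; N⁺ still has 4 valence electrons; K⁺ is the bare [Ar] core; C⁺ still has 3 valence electrons.
Breaking into a closed-shell core is much more expensive than removing a leftover valence electron — K and Li have the largest IE_2 here.
Valence configurations: Al⁺ [Ne]3s², N⁺ [He]2s²2p², C⁺ [He]2s²2p¹.
Tabulated IE_2 (kJ/mol): Al 1817, Li 7298, N 2856, K 3052, C 2353.
Putting it together, IE_2: Al < C < N < K < Li.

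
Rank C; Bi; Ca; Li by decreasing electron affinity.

C > Bi > Li > Ca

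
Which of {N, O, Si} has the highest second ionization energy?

O

The second ionization energy removes an electron from the +1 ion. For each element: N⁺ still has 4 valence electrons; O⁺ still has 5 valence electrons; Si⁺ still has 3 valence electrons.
All are still removing valence electrons, so compare the +1 ions as you would atoms: IE_2 generally rises across a period (higher Z_eff) and falls down a group (larger shell), subject to the usual subshell exceptions.
Valence configurations: N⁺ [He]2s²2p², O⁺ [He]2s²2p³, Si⁺ [Ne]3s²3p¹.
The numbers (kJ/mol): N 2856, O 3388, Si 1577.
Hence IE_2: Si < N < O.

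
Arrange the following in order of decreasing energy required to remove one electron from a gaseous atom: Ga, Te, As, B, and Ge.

IE₁ increases left→right with effective nuclear charge and decreases top→bottom as the valence shell moves farther out.
Here both period and group differ, so the two effects have to be weighed against each other.
Ge > Ga: both are in period 4; the period trend gives Ge the larger value.
B > Ge: period and group pull opposite ways; the down-group shift dominates (801 vs 762 kJ/mol).
Te > B: period and group pull opposite ways; the across-period shift dominates (869 vs 801 kJ/mol).
As > Te: the two effects oppose for this pair; the down-group effect wins (947 vs 869 kJ/mol).
For reference (kJ/mol): B 801, Ga 579, Ge 762, As 947, Te 869.
So from highest to lowest: As > Te > B > Ge > Ga.

As, Te, B, Ge, Ga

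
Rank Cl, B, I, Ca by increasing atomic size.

B is in period 2, group 13; Cl is in period 3, group 17; Ca is in period 4, group 2; I is in period 5, group 17.
Atomic radius shrinks across a period as nuclear charge pulls the same shell inward, and grows down a group as new shells are added.
Neither a single period nor a single group — weigh both effects.
Cl > B: the two effects oppose for this pair; the down-group effect wins (99 vs 85 pm).
I > Cl: I sits below Cl in group 17, so the down-group effect alone puts I larger.
Ca > I: period and group pull opposite ways; the across-period shift dominates (171 vs 133 pm).
Tabulated atomic radius (pm): B 85, Cl 99, Ca 171, I 133.
So from smallest to largest: B < Cl < I < Ca.

B, Cl, I, Ca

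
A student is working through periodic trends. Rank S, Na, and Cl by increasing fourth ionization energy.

S, Cl, Na

IE_4 is the cost of taking one more electron from the +3 cation: S³⁺ still has 3 valence electrons; Na³⁺ is already 2 electrons into the core; Cl³⁺ still has 4 valence electrons.
Core electrons are held far more tightly than valence electrons, so Na tops the IE_4 order.
Valence configurations: S³⁺ [Ne]3s²3p¹, Cl³⁺ [Ne]3s²3p².
Approximate IE_4 values (kJ/mol): S 4556, Na 9543, Cl 5159.
So the fourth ionization energies run S < Cl < Na.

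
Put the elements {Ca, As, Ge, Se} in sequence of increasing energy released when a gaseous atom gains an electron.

Ca < As < Ge < Se

Ca is in period 4, group 2; Ge is in period 4, group 14; As is in period 4, group 15; Se is in period 4, group 16.
Electron affinity generally becomes more exothermic across a period toward the halogens and less exothermic down a group.
All lie in period 4; the across-period trend (electron affinity increases left to right) applies, with the exception below.
Note the exception: Ge has a higher electron affinity than As, contrary to the simple trend — adding an electron to As's half-filled 4p³ is unfavourable, so Ge (4p²) has the more exothermic EA.
For reference (kJ/mol): Ca 2, Ge 119, As 78, Se 195.
So from lowest to highest: Ca < As < Ge < Se.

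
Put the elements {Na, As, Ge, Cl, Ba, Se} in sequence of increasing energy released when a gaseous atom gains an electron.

Atoms with high Z_eff and room in the valence shell (especially the halogens) have the most exothermic electron affinities.
Neither a single period nor a single group — weigh both effects.
Na > Ba: the two effects oppose for this pair; the down-group effect wins (53 vs 14 kJ/mol).
As > Na: period and group pull opposite ways; the across-period shift dominates (78 vs 53 kJ/mol).
Ge > As: this pair runs against the simple trend — see the exception note.
Se > Ge: both are in period 4; the period trend gives Se the larger value.
Cl > Se: relative to Se, both the across-period and down-group shifts push Cl's electron affinity up.
Note the exception: Ge has a higher electron affinity than As, contrary to the simple trend — adding an electron to As's half-filled 4p³ is unfavourable, so Ge (4p²) has the more exothermic EA.
Approximate values (kJ/mol): Na 53, Cl 349, Ge 119, As 78, Se 195, Ba 14.
So from lowest to highest: Ba < Na < As < Ge < Se < Cl.

Ba, Na, As, Ge, Se, Cl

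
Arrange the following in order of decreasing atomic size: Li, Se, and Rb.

Li is in period 2, group 1; Se is in period 4, group 16; Rb is in period 5, group 1.
Moving right in a period, electrons are added to the same shell under a stronger nuclear pull, so atoms get smaller; moving down, a new shell is opened and atoms get larger.
These span different periods and groups, so the two trends combine.
Li > Se: period and group pull opposite ways; the across-period shift dominates (133 vs 116 pm).
Rb > Li: they share group 1; the group trend gives Rb the larger value.
Tabulated atomic radius (pm): Li 133, Se 116, Rb 210.
So from largest to smallest: Rb > Li > Se.

Rb > Li > Se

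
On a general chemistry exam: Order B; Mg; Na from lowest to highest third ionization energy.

Consider each +2 ion: B²⁺ still has 1 valence electron; Mg²⁺ is the bare [Ne] core; Na²⁺ is already 1 electron into the core.
Pulling an electron out of a noble-gas core costs far more than removing a remaining valence electron, so Na and Mg sit at the high end of IE_3.
The numbers (kJ/mol): B 3660, Mg 7733, Na 6910.
Overall IE_3 order: B < Na < Mg.

B, Na, Mg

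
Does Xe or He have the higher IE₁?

He

Removing the outermost electron gets harder across a period and easier down a group.
All are in group 18, so first ionization energy increases up the group.
So He has the higher IE₁ (He > Xe).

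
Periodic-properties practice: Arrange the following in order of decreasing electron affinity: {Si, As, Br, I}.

Si is in period 3, group 14; As is in period 4, group 15; Br is in period 4, group 17; I is in period 5, group 17.
EA tends to increase across a period and decrease down a group, though the pattern is less regular than for IE or radius.
Here both period and group differ, so the two effects have to be weighed against each other.
Si > As: period and group pull opposite ways; the down-group shift dominates (134 vs 78 kJ/mol).
I > Si: period and group pull opposite ways; the across-period shift dominates (295 vs 134 kJ/mol).
Br > I: Br sits above I in group 17, so the down-group effect alone puts Br higher.
For reference (kJ/mol): Si 134, As 78, Br 325, I 295.
So from highest to lowest: Br > I > Si > As.

Br > I > Si > As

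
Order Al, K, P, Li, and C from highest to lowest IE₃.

After 2 electrons have been removed, what remains? Al²⁺ still has 1 valence electron; K²⁺ is already 1 electron into the core; P²⁺ still has 3 valence electrons; Li²⁺ is already 1 electron into the core; C²⁺ still has 2 valence electrons.
Usually core removal costs more than valence removal, but here the competition is close: a tightly held n=2 valence electron can cost more to remove than an n=3 core electron, so the actual values have to decide it.
Valence configurations: Al²⁺ [Ne]3s¹, P²⁺ [Ne]3s²3p¹, C²⁺ [He]2s².
Tabulated IE_3 (kJ/mol): Al 2745, K 4420, P 2914, Li 11815, C 4620.
Hence IE_3: Al < P < K < C < Li.

Li > C > K > P > Al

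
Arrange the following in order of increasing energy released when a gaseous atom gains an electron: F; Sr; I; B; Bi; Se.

Sr < B < Bi < Se < I < F

B is in period 2, group 13; F is in period 2, group 17; Se is in period 4, group 16; Sr is in period 5, group 2; I is in period 5, group 17; Bi is in period 6, group 15.
Atoms with high Z_eff and room in the valence shell (especially the halogens) have the most exothermic electron affinities.
Neither a single period nor a single group — weigh both effects.
B > Sr: both effects reinforce here, so B is clearly the higher of the two.
Bi > B: period and group pull opposite ways; the across-period shift dominates (91 vs 27 kJ/mol).
Se > Bi: both effects reinforce here, so Se is clearly the higher of the two.
I > Se: period and group pull opposite ways; the across-period shift dominates (295 vs 195 kJ/mol).
F > I: F sits above I in group 17, so the down-group effect alone puts F higher.
Tabulated electron affinity (kJ/mol): B 27, F 328, Se 195, Sr 5, I 295, Bi 91.
So from lowest to highest: Sr < B < Bi < Se < I < F.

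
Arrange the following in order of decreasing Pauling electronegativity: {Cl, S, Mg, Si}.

Mg is in period 3, group 2; Si is in period 3, group 14; S is in period 3, group 16; Cl is in period 3, group 17.
Smaller atoms with higher effective nuclear charge are more electronegative.
All lie in period 3, so electronegativity increases left to right.
So from highest to lowest: Cl > S > Si > Mg.

Cl > S > Si > Mg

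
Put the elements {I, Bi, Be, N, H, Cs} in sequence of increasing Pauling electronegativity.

Cs, Be, Bi, H, I, N

H is in period 1, group 1; Be is in period 2, group 2; N is in period 2, group 15; I is in period 5, group 17; Cs is in period 6, group 1; Bi is in period 6, group 15.
Smaller atoms with higher effective nuclear charge are more electronegative.
Neither a single period nor a single group — weigh both effects.
Be > Cs: relative to Cs, both the across-period and down-group shifts push Be's electronegativity up.
Bi > Be: the two effects oppose for this pair; the across-period effect wins (2.02 vs 1.57).
H > Bi: the two effects oppose for this pair; the down-group effect wins (2.20 vs 2.02).
I > H: the two effects oppose for this pair; the across-period effect wins (2.66 vs 2.20).
N > I: the two effects oppose for this pair; the down-group effect wins (3.04 vs 2.66).
For reference (Pauling): H 2.20, Be 1.57, N 3.04, I 2.66, Cs 0.79, Bi 2.02.
So from lowest to highest: Cs < Be < Bi < H < I < N.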